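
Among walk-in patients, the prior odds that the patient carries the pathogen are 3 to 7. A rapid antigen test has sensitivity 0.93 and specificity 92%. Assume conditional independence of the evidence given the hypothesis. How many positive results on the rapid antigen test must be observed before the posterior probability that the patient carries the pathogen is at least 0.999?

Prior odds = 3/7.
False-positive rate = 1 − 0.92 = 0.08; likelihood ratio of a positive = 0.93/0.08 = 11.625.
Target odds: 0.999 ÷ 0.001 = 999.
Need (3/7) × 11.625ⁿ ≥ 999, i.e. 11.625ⁿ ≥ 2331.
11.625³ = 804357/512 falls short of 2331 but 11.625⁴ = 74805201/4096 reaches it, so n = 4.

4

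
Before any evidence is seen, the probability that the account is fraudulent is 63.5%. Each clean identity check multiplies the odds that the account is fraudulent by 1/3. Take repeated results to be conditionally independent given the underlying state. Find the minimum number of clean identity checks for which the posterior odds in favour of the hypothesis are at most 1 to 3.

Prior odds: 0.635 ÷ 0.365 = 127/73.
Likelihood ratio per clean identity check = 1/3.
Target odds = 1/3.
Need (127/73) × (1/3)ⁿ ≤ 1/3, i.e. (1/3)ⁿ ≤ 73/381.
(1/3)¹ = 1/3 is still above 73/381 but (1/3)² = 1/9 is at or below it, so n = 2.

2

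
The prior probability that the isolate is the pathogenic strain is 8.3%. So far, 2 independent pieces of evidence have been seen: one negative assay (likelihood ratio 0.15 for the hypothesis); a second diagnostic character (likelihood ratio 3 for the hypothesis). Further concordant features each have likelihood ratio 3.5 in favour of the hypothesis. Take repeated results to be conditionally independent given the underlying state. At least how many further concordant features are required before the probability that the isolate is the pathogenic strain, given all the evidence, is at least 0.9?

Prior odds = 0.083/0.917 = 83/917.
Combined Bayes factor of the evidence already in hand = 0.15 × 3 = 0.45.
Odds after that evidence = (83/917) × 0.45 = 747/18340.
Target odds = 0.9/0.1 = 9.
Need 3.5ⁿ ≥ 9 ÷ (747/18340) = 18340/83.
3.5⁴ = 150.0625 falls short of 18340/83 but 3.5⁵ = 525.21875 reaches it, so n = 5.

5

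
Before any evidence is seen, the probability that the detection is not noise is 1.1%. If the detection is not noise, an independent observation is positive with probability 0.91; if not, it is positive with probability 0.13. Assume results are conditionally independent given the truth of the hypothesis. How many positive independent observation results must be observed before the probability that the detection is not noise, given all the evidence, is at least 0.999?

6

Prior odds: 0.011 ÷ 0.989 = 11/989.
Likelihood ratio of a positive = 0.91/0.13 = 7.
Target odds: 0.999 ÷ 0.001 = 999.
Need (11/989) × 7ⁿ ≥ 999, i.e. 7ⁿ ≥ 988011/11.
7⁵ = 16807 falls short of 988011/11 but 7⁶ = 117649 reaches it, so n = 6.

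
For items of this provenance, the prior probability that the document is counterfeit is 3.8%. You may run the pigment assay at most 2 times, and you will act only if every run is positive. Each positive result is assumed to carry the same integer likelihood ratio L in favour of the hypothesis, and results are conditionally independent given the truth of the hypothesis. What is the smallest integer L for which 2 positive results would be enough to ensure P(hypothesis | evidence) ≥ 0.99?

51

Prior odds = 0.038/0.962 = 19/481.
Target odds = 0.99/0.01 = 99.
Need L² ≥ 99 ÷ (19/481) = 47619/19.
50² = 2500 < 47619/19 ≤ 2601 = 51², so L = 51.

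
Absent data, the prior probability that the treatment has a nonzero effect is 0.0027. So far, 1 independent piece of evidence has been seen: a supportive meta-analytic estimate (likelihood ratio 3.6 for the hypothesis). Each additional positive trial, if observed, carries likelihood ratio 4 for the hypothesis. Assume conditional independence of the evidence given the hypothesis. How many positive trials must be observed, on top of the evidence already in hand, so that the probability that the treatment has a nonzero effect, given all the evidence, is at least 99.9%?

9

Prior odds = 0.0027/0.9973 = 27/9973.
Bayes factor of the evidence already in hand = 3.6.
Odds after that evidence = (27/9973) × 3.6 = 486/49865.
Target odds = 0.999/0.001 = 999.
Need 4ⁿ ≥ 999 ÷ (486/49865) = 1845005/18.
4⁸ = 65536 falls short of 1845005/18 but 4⁹ = 262144 reaches it, so n = 9.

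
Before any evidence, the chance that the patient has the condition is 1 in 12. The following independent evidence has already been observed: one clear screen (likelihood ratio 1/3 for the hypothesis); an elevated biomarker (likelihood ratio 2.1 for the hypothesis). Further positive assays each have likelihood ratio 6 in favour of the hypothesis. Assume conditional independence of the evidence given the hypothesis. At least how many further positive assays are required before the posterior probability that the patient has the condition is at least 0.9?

3

Prior odds = (1/12)/(11/12) = 1/11.
Combined Bayes factor of the evidence already in hand = (1/3) × 2.1 = 0.7.
Odds after that evidence = (1/11) × 0.7 = 7/110.
Target odds = 0.9/0.1 = 9.
Need 6ⁿ ≥ 9 ÷ (7/110) = 990/7.
6² = 36 falls short of 990/7 but 6³ = 216 reaches it, so n = 3.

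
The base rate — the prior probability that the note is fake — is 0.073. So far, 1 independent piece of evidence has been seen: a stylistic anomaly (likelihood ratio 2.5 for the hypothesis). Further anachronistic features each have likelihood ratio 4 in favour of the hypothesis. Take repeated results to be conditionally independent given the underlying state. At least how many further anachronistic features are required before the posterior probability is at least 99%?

5

Prior odds = 0.073/0.927 = 73/927.
Bayes factor of the evidence already in hand = 2.5.
Odds after that evidence = (73/927) × 2.5 = 365/1854.
Target odds = 0.99/0.01 = 99.
Need 4ⁿ ≥ 99 ÷ (365/1854) = 183546/365.
4⁴ = 256 falls short of 183546/365 but 4⁵ = 1024 reaches it, so n = 5.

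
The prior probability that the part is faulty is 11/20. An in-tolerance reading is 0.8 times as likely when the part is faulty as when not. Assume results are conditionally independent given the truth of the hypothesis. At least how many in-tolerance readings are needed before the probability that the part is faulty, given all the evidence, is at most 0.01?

Prior odds = 0.55/0.45 = 11/9.
Likelihood ratio per in-tolerance reading = 0.8.
Target odds: 0.01 ÷ 0.99 = 1/99.
Require 0.8ⁿ ≤ 1/99 ÷ (11/9) = 1/121.
0.8²¹ ≈0.00922337 is still above 1/121 but 0.8²² ≈0.0073787 is at or below it, so n = 22.

22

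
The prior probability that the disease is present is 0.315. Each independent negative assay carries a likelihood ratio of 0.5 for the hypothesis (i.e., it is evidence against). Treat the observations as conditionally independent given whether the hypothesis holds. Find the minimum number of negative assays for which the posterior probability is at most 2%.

5

Prior odds = 0.315/0.685 = 63/137.
Likelihood ratio per negative assay = 0.5.
Target posterior odds = 0.02/0.98 = 1/49.
Require 0.5ⁿ ≤ 1/49 ÷ (63/137) = 137/3087.
0.5⁴ = 0.0625 is still above 137/3087 but 0.5⁵ = 0.03125 is at or below it, so n = 5.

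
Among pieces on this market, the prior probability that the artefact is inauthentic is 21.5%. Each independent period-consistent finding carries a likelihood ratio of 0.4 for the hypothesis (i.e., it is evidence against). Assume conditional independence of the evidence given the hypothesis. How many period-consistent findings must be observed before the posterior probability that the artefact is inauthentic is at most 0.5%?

Prior odds: 0.215 ÷ 0.785 = 43/157.
Likelihood ratio per period-consistent finding = 0.4.
Target odds: 0.005 ÷ 0.995 = 1/199.
Need (43/157) × 0.4ⁿ ≤ 1/199, i.e. 0.4ⁿ ≤ 157/8557.
0.4⁴ = 0.0256 is still above 157/8557 but 0.4⁵ = 0.01024 is at or below it, so n = 5.

5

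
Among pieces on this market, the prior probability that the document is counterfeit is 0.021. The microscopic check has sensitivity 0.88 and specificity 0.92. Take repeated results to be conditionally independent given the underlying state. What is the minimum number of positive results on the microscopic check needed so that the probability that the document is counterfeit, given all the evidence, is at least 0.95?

3

Prior odds: 0.021 ÷ 0.979 = 21/979.
False-positive rate = 1 − 0.92 = 0.08; likelihood ratio of a positive = 0.88/0.08 = 11.
Target odds: 0.95 ÷ 0.05 = 19.
Need (21/979) × 11ⁿ ≥ 19, i.e. 11ⁿ ≥ 18601/21.
11² = 121 falls short of 18601/21 but 11³ = 1331 reaches it, so n = 3.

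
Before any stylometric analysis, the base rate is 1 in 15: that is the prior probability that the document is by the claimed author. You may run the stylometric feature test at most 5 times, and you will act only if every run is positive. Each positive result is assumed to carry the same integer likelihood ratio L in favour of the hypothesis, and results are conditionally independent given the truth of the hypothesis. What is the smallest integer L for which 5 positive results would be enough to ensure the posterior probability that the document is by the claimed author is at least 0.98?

4

Prior odds = (1/15)/(14/15) = 1/14.
Target odds = 0.98/0.02 = 49.
Need L⁵ ≥ 49 ÷ (1/14) = 686.
3⁵ = 243 < 686 ≤ 1024 = 4⁵, so L = 4.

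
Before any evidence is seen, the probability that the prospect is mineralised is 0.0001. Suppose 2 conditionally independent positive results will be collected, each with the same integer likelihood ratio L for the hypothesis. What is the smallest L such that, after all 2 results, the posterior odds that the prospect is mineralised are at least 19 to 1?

Prior odds = 0.0001/0.9999 = 1/9999.
Target odds = 19.
Need L² ≥ 19 ÷ (1/9999) = 189981.
435² = 189225 < 189981 ≤ 190096 = 436², so L = 436.

436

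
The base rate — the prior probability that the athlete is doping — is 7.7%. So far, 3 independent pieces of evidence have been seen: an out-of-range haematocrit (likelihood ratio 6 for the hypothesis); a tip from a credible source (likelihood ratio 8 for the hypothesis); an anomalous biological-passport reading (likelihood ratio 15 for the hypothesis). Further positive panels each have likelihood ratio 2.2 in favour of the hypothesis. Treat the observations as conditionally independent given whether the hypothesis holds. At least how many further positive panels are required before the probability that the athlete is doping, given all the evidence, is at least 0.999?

4

Prior odds = 0.077/0.923 = 77/923.
Combined Bayes factor of the evidence already in hand = 6 × 8 × 15 = 720.
Odds after that evidence = (77/923) × 720 = 55440/923.
Target odds = 0.999/0.001 = 999.
Need 2.2ⁿ ≥ 999 ÷ (55440/923) = 102453/6160.
2.2³ = 10.648 falls short of 102453/6160 but 2.2⁴ = 23.4256 reaches it, so n = 4.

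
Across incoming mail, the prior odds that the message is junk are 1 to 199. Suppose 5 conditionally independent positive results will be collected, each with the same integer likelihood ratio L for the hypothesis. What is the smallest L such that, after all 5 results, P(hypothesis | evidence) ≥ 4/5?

4

Prior odds = 1/199.
Target odds = 0.8/0.2 = 4.
Need L⁵ ≥ 4 ÷ (1/199) = 796.
3⁵ = 243 < 796 ≤ 1024 = 4⁵, so L = 4.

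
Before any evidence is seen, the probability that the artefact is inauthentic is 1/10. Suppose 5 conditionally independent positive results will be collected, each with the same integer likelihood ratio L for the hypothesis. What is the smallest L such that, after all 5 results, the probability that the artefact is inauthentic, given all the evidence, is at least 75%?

Prior odds = 0.1/0.9 = 1/9.
Target odds = 0.75/0.25 = 3.
Need L⁵ ≥ 3 ÷ (1/9) = 27.
1⁵ = 1 < 27 ≤ 32 = 2⁵, so L = 2.

2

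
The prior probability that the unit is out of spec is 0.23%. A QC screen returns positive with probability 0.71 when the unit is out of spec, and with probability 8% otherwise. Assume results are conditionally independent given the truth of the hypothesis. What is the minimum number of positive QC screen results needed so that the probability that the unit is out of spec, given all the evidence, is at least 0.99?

5

Prior odds: 0.0023 ÷ 0.9977 = 23/9977.
Likelihood ratio of a positive result = 0.71/0.08 = 8.875.
Target odds: 0.99 ÷ 0.01 = 99.
Need (23/9977) × 8.875ⁿ ≥ 99, i.e. 8.875ⁿ ≥ 987723/23.
8.875⁴ = 25411681/4096 falls short of 987723/23 but 8.875⁵ ≈55060.7 reaches it, so n = 5.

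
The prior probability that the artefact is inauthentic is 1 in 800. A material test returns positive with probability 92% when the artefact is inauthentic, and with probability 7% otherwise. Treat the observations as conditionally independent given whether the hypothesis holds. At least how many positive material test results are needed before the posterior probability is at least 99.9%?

6

Prior odds: 0.00125 ÷ 0.99875 = 1/799.
Likelihood ratio of a positive result = 0.92/0.07 = 92/7.
Target posterior odds = 0.999/0.001 = 999.
Require (92/7)ⁿ ≥ 999 ÷ (1/799) = 798201.
(92/7)⁵ ≈392147 falls short of 798201 but (92/7)⁶ ≈5.15393e+06 reaches it, so n = 6.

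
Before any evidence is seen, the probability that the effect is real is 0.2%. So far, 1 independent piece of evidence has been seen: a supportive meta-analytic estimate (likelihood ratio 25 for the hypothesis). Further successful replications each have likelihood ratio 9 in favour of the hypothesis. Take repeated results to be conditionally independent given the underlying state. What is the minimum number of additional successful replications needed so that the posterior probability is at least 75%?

2

Prior odds = 0.002/0.998 = 1/499.
Bayes factor of the evidence already in hand = 25.
Odds after that evidence = (1/499) × 25 = 25/499.
Target odds = 0.75/0.25 = 3.
Need 9ⁿ ≥ 3 ÷ (25/499) = 59.88.
9¹ = 9 falls short of 59.88 but 9² = 81 reaches it, so n = 2.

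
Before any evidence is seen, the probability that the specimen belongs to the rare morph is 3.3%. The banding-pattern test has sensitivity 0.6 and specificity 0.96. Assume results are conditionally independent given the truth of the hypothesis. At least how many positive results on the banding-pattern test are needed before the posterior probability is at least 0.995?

4

Prior odds = 0.033/0.967 = 33/967.
False-positive rate = 1 − 0.96 = 0.04; likelihood ratio of a positive = 0.6/0.04 = 15.
Target posterior odds = 0.995/0.005 = 199.
Need (33/967) × 15ⁿ ≥ 199, i.e. 15ⁿ ≥ 192433/33.
15³ = 3375 falls short of 192433/33 but 15⁴ = 50625 reaches it, so n = 4.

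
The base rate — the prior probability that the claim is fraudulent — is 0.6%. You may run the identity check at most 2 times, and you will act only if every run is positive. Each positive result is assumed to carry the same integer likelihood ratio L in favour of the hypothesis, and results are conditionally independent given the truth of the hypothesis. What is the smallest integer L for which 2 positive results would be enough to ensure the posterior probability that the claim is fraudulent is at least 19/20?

57

Prior odds = 0.006/0.994 = 3/497.
Target odds = 0.95/0.05 = 19.
Need L² ≥ 19 ÷ (3/497) = 9443/3.
56² = 3136 < 9443/3 ≤ 3249 = 57², so L = 57.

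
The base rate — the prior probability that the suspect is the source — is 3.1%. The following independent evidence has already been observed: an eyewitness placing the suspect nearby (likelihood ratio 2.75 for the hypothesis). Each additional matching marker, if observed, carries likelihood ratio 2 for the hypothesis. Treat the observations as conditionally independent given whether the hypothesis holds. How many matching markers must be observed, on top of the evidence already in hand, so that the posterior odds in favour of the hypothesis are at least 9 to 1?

7

Prior odds = 0.031/0.969 = 31/969.
Bayes factor of the evidence already in hand = 2.75.
Odds after that evidence = (31/969) × 2.75 = 341/3876.
Target odds = 9.
Need 2ⁿ ≥ 9 ÷ (341/3876) = 34884/341.
2⁶ = 64 falls short of 34884/341 but 2⁷ = 128 reaches it, so n = 7.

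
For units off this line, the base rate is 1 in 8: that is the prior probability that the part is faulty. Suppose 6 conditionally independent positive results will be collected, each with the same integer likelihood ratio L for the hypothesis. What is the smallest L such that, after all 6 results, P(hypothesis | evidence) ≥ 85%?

Prior odds = 0.125/0.875 = 1/7.
Target odds = 0.85/0.15 = 17/3.
Need L⁶ ≥ 17/3 ÷ (1/7) = 119/3.
1⁶ = 1 < 119/3 ≤ 64 = 2⁶, so L = 2.

2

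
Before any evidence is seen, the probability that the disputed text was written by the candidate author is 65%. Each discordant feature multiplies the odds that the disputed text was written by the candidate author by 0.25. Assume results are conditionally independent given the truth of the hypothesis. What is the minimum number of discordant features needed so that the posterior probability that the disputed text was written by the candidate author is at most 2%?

Prior odds = 0.65/0.35 = 13/7.
Likelihood ratio per discordant feature = 0.25.
Target odds: 0.02 ÷ 0.98 = 1/49.
Require 0.25ⁿ ≤ 1/49 ÷ (13/7) = 1/91.
0.25³ = 0.015625 is still above 1/91 but 0.25⁴ = 0.00390625 is at or below it, so n = 4.

4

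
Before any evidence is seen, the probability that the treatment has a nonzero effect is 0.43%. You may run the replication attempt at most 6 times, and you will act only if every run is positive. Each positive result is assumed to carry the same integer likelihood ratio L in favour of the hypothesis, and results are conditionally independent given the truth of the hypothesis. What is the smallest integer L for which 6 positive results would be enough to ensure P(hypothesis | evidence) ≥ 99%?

Prior odds = 0.0043/0.9957 = 43/9957.
Target odds = 0.99/0.01 = 99.
Need L⁶ ≥ 99 ÷ (43/9957) = 985743/43.
5⁶ = 15625 < 985743/43 ≤ 46656 = 6⁶, so L = 6.

6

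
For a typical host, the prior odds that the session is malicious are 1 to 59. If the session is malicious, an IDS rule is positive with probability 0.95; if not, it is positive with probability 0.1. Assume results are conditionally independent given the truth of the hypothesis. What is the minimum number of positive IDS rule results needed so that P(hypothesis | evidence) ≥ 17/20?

Prior odds = 1/59.
Likelihood ratio of a positive = 0.95/0.1 = 9.5.
Target posterior odds = 0.85/0.15 = 17/3.
Need (1/59) × 9.5ⁿ ≥ 17/3, i.e. 9.5ⁿ ≥ 1003/3.
9.5² = 90.25 falls short of 1003/3 but 9.5³ = 857.375 reaches it, so n = 3.

3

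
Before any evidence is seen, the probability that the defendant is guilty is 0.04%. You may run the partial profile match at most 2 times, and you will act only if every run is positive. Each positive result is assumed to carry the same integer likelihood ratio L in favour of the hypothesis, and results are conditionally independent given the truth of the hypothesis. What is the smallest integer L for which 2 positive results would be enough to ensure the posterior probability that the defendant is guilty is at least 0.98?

Prior odds = 0.0004/0.9996 = 1/2499.
Target odds = 0.98/0.02 = 49.
Need L² ≥ 49 ÷ (1/2499) = 122451.
349² = 121801 < 122451 ≤ 122500 = 350², so L = 350.

350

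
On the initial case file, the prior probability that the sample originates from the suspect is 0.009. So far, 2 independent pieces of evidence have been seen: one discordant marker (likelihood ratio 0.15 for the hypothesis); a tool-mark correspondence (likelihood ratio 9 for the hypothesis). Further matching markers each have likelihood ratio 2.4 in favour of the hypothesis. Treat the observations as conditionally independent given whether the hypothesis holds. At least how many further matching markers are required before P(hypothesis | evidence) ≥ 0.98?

10

Prior odds = 0.009/0.991 = 9/991.
Combined Bayes factor of the evidence already in hand = 0.15 × 9 = 1.35.
Odds after that evidence = (9/991) × 1.35 = 243/19820.
Target odds = 0.98/0.02 = 49.
Need 2.4ⁿ ≥ 49 ÷ (243/19820) = 971180/243.
2.4⁹ ≈2641.81 falls short of 971180/243 but 2.4¹⁰ ≈6340.34 reaches it, so n = 10.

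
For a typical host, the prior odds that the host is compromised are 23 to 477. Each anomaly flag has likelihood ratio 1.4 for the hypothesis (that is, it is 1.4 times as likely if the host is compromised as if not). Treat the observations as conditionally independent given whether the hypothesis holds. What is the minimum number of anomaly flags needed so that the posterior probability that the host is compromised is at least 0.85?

Prior odds = 23/477.
Likelihood ratio per anomaly flag = 1.4.
Target odds: 0.85 ÷ 0.15 = 17/3.
Need (23/477) × 1.4ⁿ ≥ 17/3, i.e. 1.4ⁿ ≥ 2703/23.
1.4¹⁴ ≈111.12 falls short of 2703/23 but 1.4¹⁵ ≈155.568 reaches it, so n = 15.

15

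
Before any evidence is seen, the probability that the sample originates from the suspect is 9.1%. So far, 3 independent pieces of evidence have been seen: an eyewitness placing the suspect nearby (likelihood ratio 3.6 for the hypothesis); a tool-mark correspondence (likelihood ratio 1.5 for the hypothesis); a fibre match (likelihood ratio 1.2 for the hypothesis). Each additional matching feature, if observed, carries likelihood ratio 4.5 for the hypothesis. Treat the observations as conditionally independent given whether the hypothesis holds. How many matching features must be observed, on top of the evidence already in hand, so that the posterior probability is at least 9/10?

Prior odds = 0.091/0.909 = 91/909.
Combined Bayes factor of the evidence already in hand = 3.6 × 1.5 × 1.2 = 6.48.
Odds after that evidence = (91/909) × 6.48 = 1638/2525.
Target odds = 0.9/0.1 = 9.
Need 4.5ⁿ ≥ 9 ÷ (1638/2525) = 2525/182.
4.5¹ = 4.5 falls short of 2525/182 but 4.5² = 20.25 reaches it, so n = 2.

2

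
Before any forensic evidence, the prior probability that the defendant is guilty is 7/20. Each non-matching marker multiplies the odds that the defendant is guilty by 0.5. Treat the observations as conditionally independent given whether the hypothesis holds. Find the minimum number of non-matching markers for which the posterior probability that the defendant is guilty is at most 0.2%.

9

Prior odds: 0.35 ÷ 0.65 = 7/13.
Likelihood ratio per non-matching marker = 0.5.
Target posterior odds = 0.002/0.998 = 1/499.
Need (7/13) × 0.5ⁿ ≤ 1/499, i.e. 0.5ⁿ ≤ 13/3493.
0.5⁸ = 0.00390625 is still above 13/3493 but 0.5⁹ = 0.001953125 is at or below it, so n = 9.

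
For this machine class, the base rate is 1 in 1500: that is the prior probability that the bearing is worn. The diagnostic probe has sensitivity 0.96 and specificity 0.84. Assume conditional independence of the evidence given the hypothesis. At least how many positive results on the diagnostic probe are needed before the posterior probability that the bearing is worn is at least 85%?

6

Prior odds: (1/1500) ÷ (1499/1500) = 1/1499.
False-positive rate = 1 − 0.84 = 0.16; likelihood ratio of a positive = 0.96/0.16 = 6.
Target odds: 0.85 ÷ 0.15 = 17/3.
Require 6ⁿ ≥ 17/3 ÷ (1/1499) = 25483/3.
6⁵ = 7776 falls short of 25483/3 but 6⁶ = 46656 reaches it, so n = 6.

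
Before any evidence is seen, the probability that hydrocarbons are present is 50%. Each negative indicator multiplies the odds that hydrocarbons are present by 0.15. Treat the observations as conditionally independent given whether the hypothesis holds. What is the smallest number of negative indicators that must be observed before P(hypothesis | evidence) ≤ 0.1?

2

Prior odds: 0.5 ÷ 0.5 = 1.
Likelihood ratio per negative indicator = 0.15.
Target posterior odds = 0.1/0.9 = 1/9.
Need 1 × 0.15ⁿ ≤ 1/9, i.e. 0.15ⁿ ≤ 1/9.
0.15¹ = 0.15 is still above 1/9 but 0.15² = 0.0225 is at or below it, so n = 2.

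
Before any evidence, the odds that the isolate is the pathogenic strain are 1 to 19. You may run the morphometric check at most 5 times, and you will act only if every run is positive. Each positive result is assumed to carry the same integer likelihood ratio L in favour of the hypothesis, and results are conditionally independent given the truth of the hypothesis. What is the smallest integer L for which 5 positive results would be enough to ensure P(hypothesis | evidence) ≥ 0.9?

Prior odds = 1/19.
Target odds = 0.9/0.1 = 9.
Need L⁵ ≥ 9 ÷ (1/19) = 171.
2⁵ = 32 < 171 ≤ 243 = 3⁵, so L = 3.

3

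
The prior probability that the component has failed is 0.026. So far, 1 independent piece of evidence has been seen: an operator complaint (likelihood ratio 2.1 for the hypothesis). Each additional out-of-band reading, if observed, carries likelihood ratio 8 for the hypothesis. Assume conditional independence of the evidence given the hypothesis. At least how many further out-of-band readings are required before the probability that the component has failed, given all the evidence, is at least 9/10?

3

Prior odds = 0.026/0.974 = 13/487.
Bayes factor of the evidence already in hand = 2.1.
Odds after that evidence = (13/487) × 2.1 = 273/4870.
Target odds = 0.9/0.1 = 9.
Need 8ⁿ ≥ 9 ÷ (273/4870) = 14610/91.
8² = 64 falls short of 14610/91 but 8³ = 512 reaches it, so n = 3.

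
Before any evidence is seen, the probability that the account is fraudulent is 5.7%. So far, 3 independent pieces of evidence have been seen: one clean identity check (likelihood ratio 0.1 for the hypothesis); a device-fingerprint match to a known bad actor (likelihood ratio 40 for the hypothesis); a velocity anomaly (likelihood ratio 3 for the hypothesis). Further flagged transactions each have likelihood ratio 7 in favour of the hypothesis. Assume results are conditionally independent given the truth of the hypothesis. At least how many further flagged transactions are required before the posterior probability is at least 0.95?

Prior odds = 0.057/0.943 = 57/943.
Combined Bayes factor of the evidence already in hand = 0.1 × 40 × 3 = 12.
Odds after that evidence = (57/943) × 12 = 684/943.
Target odds = 0.95/0.05 = 19.
Need 7ⁿ ≥ 19 ÷ (684/943) = 943/36.
7¹ = 7 falls short of 943/36 but 7² = 49 reaches it, so n = 2.

2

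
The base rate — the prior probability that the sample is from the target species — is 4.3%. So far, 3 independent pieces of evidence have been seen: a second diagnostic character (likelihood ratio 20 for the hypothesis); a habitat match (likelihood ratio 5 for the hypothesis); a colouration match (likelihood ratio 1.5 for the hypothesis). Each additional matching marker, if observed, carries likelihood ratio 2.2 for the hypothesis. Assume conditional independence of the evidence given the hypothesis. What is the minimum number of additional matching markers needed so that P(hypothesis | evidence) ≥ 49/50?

3

Prior odds = 0.043/0.957 = 43/957.
Combined Bayes factor of the evidence already in hand = 20 × 5 × 1.5 = 150.
Odds after that evidence = (43/957) × 150 = 2150/319.
Target odds = 0.98/0.02 = 49.
Need 2.2ⁿ ≥ 49 ÷ (2150/319) = 15631/2150.
2.2² = 4.84 falls short of 15631/2150 but 2.2³ = 10.648 reaches it, so n = 3.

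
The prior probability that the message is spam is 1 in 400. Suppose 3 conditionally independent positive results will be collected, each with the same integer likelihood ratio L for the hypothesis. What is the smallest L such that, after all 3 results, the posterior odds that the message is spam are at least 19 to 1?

Prior odds = 0.0025/0.9975 = 1/399.
Target odds = 19.
Need L³ ≥ 19 ÷ (1/399) = 7581.
19³ = 6859 < 7581 ≤ 8000 = 20³, so L = 20.

20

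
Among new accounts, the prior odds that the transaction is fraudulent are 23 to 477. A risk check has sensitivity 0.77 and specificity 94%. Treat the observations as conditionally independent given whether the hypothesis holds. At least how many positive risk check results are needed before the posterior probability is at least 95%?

Prior odds = 23/477.
False-positive rate = 1 − 0.94 = 0.06; likelihood ratio of a positive = 0.77/0.06 = 77/6.
Target odds: 0.95 ÷ 0.05 = 19.
Need (23/477) × (77/6)ⁿ ≥ 19, i.e. (77/6)ⁿ ≥ 9063/23.
(77/6)² = 5929/36 falls short of 9063/23 but (77/6)³ = 456533/216 reaches it, so n = 3.

3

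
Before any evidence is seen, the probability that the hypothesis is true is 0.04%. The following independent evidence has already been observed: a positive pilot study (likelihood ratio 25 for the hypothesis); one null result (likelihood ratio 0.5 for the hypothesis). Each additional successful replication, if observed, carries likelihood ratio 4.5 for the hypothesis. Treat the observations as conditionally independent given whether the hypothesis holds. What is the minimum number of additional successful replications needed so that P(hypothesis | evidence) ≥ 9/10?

5

Prior odds = 0.0004/0.9996 = 1/2499.
Combined Bayes factor of the evidence already in hand = 25 × 0.5 = 12.5.
Odds after that evidence = (1/2499) × 12.5 = 25/4998.
Target odds = 0.9/0.1 = 9.
Need 4.5ⁿ ≥ 9 ÷ (25/4998) = 1799.28.
4.5⁴ = 410.0625 falls short of 1799.28 but 4.5⁵ = 1845.28125 reaches it, so n = 5.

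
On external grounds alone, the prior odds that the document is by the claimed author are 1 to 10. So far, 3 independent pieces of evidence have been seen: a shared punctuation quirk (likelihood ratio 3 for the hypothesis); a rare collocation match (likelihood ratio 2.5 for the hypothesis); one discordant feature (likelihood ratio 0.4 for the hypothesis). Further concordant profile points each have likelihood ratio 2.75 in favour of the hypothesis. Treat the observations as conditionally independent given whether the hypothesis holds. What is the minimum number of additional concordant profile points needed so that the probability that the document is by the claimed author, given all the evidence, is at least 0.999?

Prior odds = 0.1.
Combined Bayes factor of the evidence already in hand = 3 × 2.5 × 0.4 = 3.
Odds after that evidence = 0.1 × 3 = 0.3.
Target odds = 0.999/0.001 = 999.
Need 2.75ⁿ ≥ 999 ÷ 0.3 = 3330.
2.75⁸ = 214358881/65536 falls short of 3330 but 2.75⁹ ≈8994.86 reaches it, so n = 9.

9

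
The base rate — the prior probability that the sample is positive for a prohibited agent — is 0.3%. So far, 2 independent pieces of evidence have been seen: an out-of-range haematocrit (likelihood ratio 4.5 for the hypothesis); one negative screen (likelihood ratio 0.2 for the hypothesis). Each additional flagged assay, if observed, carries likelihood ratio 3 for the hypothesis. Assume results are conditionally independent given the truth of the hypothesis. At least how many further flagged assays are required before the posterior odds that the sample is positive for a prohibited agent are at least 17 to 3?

7

Prior odds = 0.003/0.997 = 3/997.
Combined Bayes factor of the evidence already in hand = 4.5 × 0.2 = 0.9.
Odds after that evidence = (3/997) × 0.9 = 27/9970.
Target odds = 17/3.
Need 3ⁿ ≥ 17/3 ÷ (27/9970) = 169490/81.
3⁶ = 729 falls short of 169490/81 but 3⁷ = 2187 reaches it, so n = 7.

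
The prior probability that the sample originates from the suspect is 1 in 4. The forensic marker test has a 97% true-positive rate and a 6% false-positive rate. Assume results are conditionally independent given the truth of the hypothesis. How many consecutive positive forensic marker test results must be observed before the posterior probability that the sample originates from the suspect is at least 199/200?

3

Prior odds: 0.25 ÷ 0.75 = 1/3.
Likelihood ratio of a positive result = 0.97/0.06 = 97/6.
Target posterior odds = 0.995/0.005 = 199.
Need (1/3) × (97/6)ⁿ ≥ 199, i.e. (97/6)ⁿ ≥ 597.
(97/6)² = 9409/36 falls short of 597 but (97/6)³ = 912673/216 reaches it, so n = 3.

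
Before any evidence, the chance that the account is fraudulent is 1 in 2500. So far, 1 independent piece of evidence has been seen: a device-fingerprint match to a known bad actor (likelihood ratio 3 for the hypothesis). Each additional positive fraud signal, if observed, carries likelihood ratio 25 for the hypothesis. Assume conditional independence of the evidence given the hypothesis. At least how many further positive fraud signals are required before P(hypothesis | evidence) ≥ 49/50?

Prior odds = 0.0004/0.9996 = 1/2499.
Bayes factor of the evidence already in hand = 3.
Odds after that evidence = (1/2499) × 3 = 1/833.
Target odds = 0.98/0.02 = 49.
Need 25ⁿ ≥ 49 ÷ (1/833) = 40817.
25³ = 15625 falls short of 40817 but 25⁴ = 390625 reaches it, so n = 4.

4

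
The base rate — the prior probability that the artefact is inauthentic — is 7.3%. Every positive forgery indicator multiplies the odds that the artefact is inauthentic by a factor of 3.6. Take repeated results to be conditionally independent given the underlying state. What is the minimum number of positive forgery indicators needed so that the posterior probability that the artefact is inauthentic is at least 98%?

Prior odds: 0.073 ÷ 0.927 = 73/927.
Likelihood ratio per positive forgery indicator = 3.6.
Target posterior odds = 0.98/0.02 = 49.
Need (73/927) × 3.6ⁿ ≥ 49, i.e. 3.6ⁿ ≥ 45423/73.
3.6⁵ = 604.66176 falls short of 45423/73 but 3.6⁶ = 34012224/15625 reaches it, so n = 6.

6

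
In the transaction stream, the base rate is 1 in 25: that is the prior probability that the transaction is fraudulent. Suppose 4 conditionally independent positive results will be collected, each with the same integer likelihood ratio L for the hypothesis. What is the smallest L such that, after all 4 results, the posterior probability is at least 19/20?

Prior odds = 0.04/0.96 = 1/24.
Target odds = 0.95/0.05 = 19.
Need L⁴ ≥ 19 ÷ (1/24) = 456.
4⁴ = 256 < 456 ≤ 625 = 5⁴, so L = 5.

5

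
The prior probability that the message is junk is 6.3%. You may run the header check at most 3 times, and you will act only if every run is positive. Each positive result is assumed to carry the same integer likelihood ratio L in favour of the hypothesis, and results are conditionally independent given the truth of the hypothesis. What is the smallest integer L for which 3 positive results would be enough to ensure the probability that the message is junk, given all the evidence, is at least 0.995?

Prior odds = 0.063/0.937 = 63/937.
Target odds = 0.995/0.005 = 199.
Need L³ ≥ 199 ÷ (63/937) = 186463/63.
14³ = 2744 < 186463/63 ≤ 3375 = 15³, so L = 15.

15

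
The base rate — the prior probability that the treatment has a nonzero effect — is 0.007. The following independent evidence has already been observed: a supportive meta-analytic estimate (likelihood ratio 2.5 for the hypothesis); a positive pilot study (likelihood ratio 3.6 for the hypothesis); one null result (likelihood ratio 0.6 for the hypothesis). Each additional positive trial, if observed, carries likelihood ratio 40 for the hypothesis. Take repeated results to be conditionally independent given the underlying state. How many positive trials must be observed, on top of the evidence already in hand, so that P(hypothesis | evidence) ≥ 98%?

2

Prior odds = 0.007/0.993 = 7/993.
Combined Bayes factor of the evidence already in hand = 2.5 × 3.6 × 0.6 = 5.4.
Odds after that evidence = (7/993) × 5.4 = 63/1655.
Target odds = 0.98/0.02 = 49.
Need 40ⁿ ≥ 49 ÷ (63/1655) = 11585/9.
40¹ = 40 falls short of 11585/9 but 40² = 1600 reaches it, so n = 2.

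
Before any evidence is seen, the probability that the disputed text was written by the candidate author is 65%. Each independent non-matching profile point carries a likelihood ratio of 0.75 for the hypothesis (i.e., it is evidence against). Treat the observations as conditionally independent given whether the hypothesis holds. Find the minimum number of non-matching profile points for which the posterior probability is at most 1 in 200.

21

Prior odds: 0.65 ÷ 0.35 = 13/7.
Likelihood ratio per non-matching profile point = 0.75.
Target posterior odds = 0.005/0.995 = 1/199.
Need (13/7) × 0.75ⁿ ≤ 1/199, i.e. 0.75ⁿ ≤ 7/2587.
0.75²⁰ ≈0.00317121 is still above 7/2587 but 0.75²¹ ≈0.00237841 is at or below it, so n = 21.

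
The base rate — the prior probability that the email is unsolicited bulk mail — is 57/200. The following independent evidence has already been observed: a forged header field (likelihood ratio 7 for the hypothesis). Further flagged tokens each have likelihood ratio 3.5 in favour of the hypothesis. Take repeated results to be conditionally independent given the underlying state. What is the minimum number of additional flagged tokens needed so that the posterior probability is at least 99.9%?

Prior odds = 0.285/0.715 = 57/143.
Bayes factor of the evidence already in hand = 7.
Odds after that evidence = (57/143) × 7 = 399/143.
Target odds = 0.999/0.001 = 999.
Need 3.5ⁿ ≥ 999 ÷ (399/143) = 47619/133.
3.5⁴ = 150.0625 falls short of 47619/133 but 3.5⁵ = 525.21875 reaches it, so n = 5.

5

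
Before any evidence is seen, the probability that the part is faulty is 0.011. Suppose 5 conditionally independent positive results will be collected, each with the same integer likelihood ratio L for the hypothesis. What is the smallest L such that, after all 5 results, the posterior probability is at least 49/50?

Prior odds = 0.011/0.989 = 11/989.
Target odds = 0.98/0.02 = 49.
Need L⁵ ≥ 49 ÷ (11/989) = 48461/11.
5⁵ = 3125 < 48461/11 ≤ 7776 = 6⁵, so L = 6.

6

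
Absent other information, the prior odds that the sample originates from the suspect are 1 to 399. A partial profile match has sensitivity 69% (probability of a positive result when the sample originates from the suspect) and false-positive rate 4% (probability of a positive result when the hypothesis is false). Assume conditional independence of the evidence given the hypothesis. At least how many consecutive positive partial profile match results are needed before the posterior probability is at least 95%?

Prior odds = 1/399.
Likelihood ratio of a positive result = 0.69/0.04 = 17.25.
Target posterior odds = 0.95/0.05 = 19.
Require 17.25ⁿ ≥ 19 ÷ (1/399) = 7581.
17.25³ = 5132.953125 falls short of 7581 but 17.25⁴ = 22667121/256 reaches it, so n = 4.

4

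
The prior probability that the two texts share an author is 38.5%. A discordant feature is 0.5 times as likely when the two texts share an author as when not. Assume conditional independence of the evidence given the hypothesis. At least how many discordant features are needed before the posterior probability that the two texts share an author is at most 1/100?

6

Prior odds: 0.385 ÷ 0.615 = 77/123.
Likelihood ratio per discordant feature = 0.5.
Target posterior odds = 0.01/0.99 = 1/99.
Need (77/123) × 0.5ⁿ ≤ 1/99, i.e. 0.5ⁿ ≤ 41/2541.
0.5⁵ = 0.03125 is still above 41/2541 but 0.5⁶ = 0.015625 is at or below it, so n = 6.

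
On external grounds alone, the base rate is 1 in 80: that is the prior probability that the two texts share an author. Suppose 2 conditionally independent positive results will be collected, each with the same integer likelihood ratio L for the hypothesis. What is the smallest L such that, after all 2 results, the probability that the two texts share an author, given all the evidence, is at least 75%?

16

Prior odds = 0.0125/0.9875 = 1/79.
Target odds = 0.75/0.25 = 3.
Need L² ≥ 3 ÷ (1/79) = 237.
15² = 225 < 237 ≤ 256 = 16², so L = 16.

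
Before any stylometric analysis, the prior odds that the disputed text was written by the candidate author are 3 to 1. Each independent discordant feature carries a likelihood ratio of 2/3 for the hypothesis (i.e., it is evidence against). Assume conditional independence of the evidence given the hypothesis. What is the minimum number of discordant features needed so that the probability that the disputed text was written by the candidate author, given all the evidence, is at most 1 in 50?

13

Prior odds = 3.
Likelihood ratio per discordant feature = 2/3.
Target posterior odds = 0.02/0.98 = 1/49.
Require (2/3)ⁿ ≤ 1/49 ÷ 3 = 1/147.
(2/3)¹² = 4096/531441 is still above 1/147 but (2/3)¹³ = 8192/1594323 is at or below it, so n = 13.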